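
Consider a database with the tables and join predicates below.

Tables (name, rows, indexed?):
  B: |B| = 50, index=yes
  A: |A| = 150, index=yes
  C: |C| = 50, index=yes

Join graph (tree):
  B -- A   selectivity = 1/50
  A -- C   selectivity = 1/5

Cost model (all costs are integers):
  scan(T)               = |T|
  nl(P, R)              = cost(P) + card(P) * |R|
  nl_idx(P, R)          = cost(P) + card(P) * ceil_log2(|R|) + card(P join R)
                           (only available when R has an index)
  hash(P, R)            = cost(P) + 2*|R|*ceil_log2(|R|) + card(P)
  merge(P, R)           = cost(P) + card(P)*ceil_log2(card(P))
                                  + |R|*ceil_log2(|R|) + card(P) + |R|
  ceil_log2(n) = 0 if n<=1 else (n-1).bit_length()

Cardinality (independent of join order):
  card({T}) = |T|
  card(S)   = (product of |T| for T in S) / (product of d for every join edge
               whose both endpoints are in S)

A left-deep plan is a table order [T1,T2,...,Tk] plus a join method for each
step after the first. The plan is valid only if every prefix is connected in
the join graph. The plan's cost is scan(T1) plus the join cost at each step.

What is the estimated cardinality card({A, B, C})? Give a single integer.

Tables in S: A(150), B(50), C(50)
Edges inside S: B-A(d=50), A-C(d=5)
numerator = 150 * 50 * 50 = 375000
denominator = 50 * 5 = 250
card(S) = 375000 / 250 = 1500

1500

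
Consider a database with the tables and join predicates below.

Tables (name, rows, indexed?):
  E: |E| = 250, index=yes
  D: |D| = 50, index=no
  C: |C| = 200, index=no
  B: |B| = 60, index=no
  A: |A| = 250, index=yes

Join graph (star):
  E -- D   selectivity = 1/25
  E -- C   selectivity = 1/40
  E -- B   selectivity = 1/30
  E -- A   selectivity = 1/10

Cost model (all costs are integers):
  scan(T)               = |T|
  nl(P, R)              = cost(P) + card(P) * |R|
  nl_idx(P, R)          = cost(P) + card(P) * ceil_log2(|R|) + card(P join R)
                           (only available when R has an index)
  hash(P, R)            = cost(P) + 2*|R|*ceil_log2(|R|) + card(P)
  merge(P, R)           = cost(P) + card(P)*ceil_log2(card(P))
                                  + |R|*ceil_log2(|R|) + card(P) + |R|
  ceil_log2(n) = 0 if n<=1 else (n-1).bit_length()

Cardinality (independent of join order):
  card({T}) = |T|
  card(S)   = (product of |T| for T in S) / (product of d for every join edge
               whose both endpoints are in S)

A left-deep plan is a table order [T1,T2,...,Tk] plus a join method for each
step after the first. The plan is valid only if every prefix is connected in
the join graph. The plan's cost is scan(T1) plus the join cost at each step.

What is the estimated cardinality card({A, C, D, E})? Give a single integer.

62500

Tables in S: A(250), C(200), D(50), E(250)
Edges inside S: E-D(d=25), E-C(d=40), E-A(d=10)
numerator = 250 * 200 * 50 * 250 = 625000000
denominator = 25 * 40 * 10 = 10000
card(S) = 625000000 / 10000 = 62500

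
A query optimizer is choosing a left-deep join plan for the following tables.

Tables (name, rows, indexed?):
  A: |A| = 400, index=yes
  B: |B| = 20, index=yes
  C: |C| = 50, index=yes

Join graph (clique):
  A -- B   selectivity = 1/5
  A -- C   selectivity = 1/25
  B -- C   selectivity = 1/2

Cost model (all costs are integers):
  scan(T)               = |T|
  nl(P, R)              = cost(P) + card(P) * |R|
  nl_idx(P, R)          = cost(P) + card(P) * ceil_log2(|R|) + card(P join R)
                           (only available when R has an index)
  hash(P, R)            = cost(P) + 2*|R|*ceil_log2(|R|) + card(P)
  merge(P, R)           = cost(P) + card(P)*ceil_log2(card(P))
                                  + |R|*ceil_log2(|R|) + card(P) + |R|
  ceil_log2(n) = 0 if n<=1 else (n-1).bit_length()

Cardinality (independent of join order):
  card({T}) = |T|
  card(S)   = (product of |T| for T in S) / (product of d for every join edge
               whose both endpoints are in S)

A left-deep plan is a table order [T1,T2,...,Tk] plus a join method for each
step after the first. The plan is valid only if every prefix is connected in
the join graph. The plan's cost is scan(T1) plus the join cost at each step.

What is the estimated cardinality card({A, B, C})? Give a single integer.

1600

Tables in S: A(400), B(20), C(50)
Edges inside S: A-B(d=5), A-C(d=25), B-C(d=2)
numerator = 400 * 20 * 50 = 400000
denominator = 5 * 25 * 2 = 250
card(S) = 400000 / 250 = 1600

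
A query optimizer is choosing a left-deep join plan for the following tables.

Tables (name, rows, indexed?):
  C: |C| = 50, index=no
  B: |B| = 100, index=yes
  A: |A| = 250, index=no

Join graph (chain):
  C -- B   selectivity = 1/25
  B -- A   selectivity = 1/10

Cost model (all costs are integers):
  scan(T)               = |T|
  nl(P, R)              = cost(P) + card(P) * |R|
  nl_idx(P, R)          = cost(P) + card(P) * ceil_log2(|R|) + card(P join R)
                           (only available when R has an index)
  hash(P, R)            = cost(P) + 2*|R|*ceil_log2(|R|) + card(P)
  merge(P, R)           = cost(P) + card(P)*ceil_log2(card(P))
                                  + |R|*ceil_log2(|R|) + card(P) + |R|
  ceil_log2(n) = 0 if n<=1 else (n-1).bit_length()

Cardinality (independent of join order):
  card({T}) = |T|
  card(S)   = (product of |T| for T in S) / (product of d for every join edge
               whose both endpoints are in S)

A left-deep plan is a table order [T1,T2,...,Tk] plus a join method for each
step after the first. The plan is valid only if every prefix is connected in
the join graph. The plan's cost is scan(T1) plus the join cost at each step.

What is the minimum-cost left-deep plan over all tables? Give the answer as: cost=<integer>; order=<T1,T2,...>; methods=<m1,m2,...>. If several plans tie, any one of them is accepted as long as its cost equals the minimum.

Selinger DP (subsets sized 1..n):
  {C}: scan cost=50, card=50
  {B}: scan cost=100, card=100
  {A}: scan cost=250, card=250
  {BC}: card=200; try (B,nl_idx)→600, (C,hash)→800, (B,merge)→1200, (C,merge)→1250, (B,hash)→1500, (B,nl)→5050 …(+1); best=600 via (B,nl_idx)
  {AB}: card=2500; try (B,hash)→1900, (A,merge)→3150, (B,merge)→3300, (A,hash)→4200, (B,nl_idx)→4500, (A,nl)→25100 …(+1); best=1900 via (B,hash)
  {ABC}: card=5000; try (A,merge)→4650, (A,hash)→4800, (C,hash)→5000, (C,merge)→34750, (A,nl)→50600, (C,nl)→126900; best=4650 via (A,merge)

cost=4650; order=C,B,A; methods=nl_idx,merge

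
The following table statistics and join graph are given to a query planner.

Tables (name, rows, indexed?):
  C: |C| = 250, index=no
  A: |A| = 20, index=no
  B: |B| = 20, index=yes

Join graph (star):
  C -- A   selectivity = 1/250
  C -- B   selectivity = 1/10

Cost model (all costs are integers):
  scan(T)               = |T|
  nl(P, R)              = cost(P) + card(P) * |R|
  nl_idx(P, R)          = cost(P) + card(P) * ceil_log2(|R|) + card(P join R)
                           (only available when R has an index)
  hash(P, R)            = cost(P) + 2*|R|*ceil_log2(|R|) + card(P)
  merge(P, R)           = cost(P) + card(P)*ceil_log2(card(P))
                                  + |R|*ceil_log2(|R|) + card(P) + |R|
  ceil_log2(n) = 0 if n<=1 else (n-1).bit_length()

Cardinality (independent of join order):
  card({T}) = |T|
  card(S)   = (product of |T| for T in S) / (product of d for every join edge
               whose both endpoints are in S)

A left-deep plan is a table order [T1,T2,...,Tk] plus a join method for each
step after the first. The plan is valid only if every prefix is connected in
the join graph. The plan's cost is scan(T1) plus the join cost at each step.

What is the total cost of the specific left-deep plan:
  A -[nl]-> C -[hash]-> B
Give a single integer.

5240

step 1: scan A: cost=20, card=20
step 2: join C via nl
    card(P join C) = 20*250/(250) = 20
    cost = 20 + 20*250 = 5020
step 3: join B via hash
    card(P join B) = 20*20/(10) = 40
    cost = 5020 + 2*20*5 + 20 = 5240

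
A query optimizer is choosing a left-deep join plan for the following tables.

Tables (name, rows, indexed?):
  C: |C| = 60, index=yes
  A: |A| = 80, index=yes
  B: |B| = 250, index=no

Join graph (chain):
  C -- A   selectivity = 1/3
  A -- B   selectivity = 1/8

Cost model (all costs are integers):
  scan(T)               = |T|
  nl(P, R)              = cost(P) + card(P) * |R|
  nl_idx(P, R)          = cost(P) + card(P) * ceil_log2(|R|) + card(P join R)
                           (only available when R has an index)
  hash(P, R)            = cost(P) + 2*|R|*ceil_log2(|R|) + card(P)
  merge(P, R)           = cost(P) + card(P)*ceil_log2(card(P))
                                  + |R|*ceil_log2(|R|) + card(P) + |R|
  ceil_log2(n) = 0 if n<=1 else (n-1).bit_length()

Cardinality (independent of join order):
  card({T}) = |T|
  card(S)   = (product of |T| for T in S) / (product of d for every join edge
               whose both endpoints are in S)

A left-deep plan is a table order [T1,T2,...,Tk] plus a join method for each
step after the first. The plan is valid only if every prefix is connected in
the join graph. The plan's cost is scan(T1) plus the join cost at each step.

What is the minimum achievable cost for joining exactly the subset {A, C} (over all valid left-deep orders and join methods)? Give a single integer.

Selinger DP over subsets of {A,C}:
  {C}: scan cost=60, card=60
  {A}: scan cost=80, card=80
  {AC}: card=1600; try (C,hash)→880, (A,merge)→1120, (C,merge)→1140, (A,hash)→1240, (A,nl_idx)→2080, (C,nl_idx)→2160 …(+2); best=880 via (C,hash)

880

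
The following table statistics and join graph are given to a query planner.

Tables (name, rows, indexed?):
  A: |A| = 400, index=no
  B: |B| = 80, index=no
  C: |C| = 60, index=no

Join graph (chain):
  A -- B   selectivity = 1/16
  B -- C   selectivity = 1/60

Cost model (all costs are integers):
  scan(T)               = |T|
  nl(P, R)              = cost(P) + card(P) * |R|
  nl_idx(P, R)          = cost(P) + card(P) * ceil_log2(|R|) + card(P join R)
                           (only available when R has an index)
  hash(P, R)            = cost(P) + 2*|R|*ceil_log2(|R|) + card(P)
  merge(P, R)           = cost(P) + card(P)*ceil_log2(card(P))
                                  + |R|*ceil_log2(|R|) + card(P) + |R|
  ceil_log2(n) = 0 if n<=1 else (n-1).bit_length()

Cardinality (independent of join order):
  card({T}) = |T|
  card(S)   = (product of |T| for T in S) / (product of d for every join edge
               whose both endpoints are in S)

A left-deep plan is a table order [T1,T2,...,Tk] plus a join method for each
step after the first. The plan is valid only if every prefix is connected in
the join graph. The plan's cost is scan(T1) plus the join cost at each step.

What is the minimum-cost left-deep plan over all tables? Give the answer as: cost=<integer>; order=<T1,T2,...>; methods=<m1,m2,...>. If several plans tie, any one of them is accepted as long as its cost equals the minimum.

cost=4640; order=A,B,C; methods=hash,hash

Selinger DP (subsets sized 1..n):
  {A}: scan cost=400, card=400
  {B}: scan cost=80, card=80
  {C}: scan cost=60, card=60
  {AB}: card=2000; try (B,hash)→1920, (A,merge)→4720, (B,merge)→5040, (A,hash)→7360, (A,nl)→32080, (B,nl)→32400; best=1920 via (B,hash)
  {BC}: card=80; try (C,hash)→880, (B,merge)→1120, (C,merge)→1140, (B,hash)→1240, (B,nl)→4860, (C,nl)→4880; best=880 via (C,hash)
  {ABC}: card=2000; try (C,hash)→4640, (A,merge)→5520, (A,hash)→8160, (C,merge)→26340, (A,nl)→32880, (C,nl)→121920; best=4640 via (C,hash)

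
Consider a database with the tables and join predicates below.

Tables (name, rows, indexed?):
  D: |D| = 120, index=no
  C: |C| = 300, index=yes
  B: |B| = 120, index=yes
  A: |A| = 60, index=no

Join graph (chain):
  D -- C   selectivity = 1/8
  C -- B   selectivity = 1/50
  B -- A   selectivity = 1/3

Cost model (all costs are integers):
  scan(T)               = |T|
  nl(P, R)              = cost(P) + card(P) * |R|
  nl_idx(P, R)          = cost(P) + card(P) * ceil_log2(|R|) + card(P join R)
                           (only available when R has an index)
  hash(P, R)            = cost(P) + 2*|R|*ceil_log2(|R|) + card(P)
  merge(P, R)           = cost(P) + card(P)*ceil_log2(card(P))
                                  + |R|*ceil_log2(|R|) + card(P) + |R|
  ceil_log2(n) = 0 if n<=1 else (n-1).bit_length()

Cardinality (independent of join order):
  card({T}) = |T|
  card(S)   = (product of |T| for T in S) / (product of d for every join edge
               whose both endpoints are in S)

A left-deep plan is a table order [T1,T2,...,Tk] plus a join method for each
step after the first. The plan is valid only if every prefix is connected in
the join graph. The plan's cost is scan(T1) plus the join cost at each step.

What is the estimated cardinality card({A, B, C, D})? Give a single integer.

216000

Tables in S: A(60), B(120), C(300), D(120)
Edges inside S: D-C(d=8), C-B(d=50), B-A(d=3)
numerator = 60 * 120 * 300 * 120 = 259200000
denominator = 8 * 50 * 3 = 1200
card(S) = 259200000 / 1200 = 216000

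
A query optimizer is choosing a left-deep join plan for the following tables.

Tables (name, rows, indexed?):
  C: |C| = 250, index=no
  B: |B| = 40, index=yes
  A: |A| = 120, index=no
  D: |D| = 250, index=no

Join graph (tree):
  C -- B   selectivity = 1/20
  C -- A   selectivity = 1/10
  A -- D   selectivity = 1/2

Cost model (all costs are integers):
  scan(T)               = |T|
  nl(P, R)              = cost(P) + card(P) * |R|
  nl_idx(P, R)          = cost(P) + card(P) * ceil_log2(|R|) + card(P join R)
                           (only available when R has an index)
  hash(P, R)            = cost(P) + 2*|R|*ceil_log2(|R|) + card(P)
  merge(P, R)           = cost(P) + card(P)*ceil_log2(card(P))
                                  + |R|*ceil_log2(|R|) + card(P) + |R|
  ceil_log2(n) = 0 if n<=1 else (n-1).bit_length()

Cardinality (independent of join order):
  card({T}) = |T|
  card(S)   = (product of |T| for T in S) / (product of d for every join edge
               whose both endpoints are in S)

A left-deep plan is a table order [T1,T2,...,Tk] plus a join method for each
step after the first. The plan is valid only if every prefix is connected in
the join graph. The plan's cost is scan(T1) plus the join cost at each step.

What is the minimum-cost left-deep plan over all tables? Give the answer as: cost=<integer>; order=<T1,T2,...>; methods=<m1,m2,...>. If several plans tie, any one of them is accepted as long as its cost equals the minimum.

Selinger DP (subsets sized 1..n):
  {C}: scan cost=250, card=250
  {B}: scan cost=40, card=40
  {A}: scan cost=120, card=120
  {D}: scan cost=250, card=250
  {BC}: card=500; try (B,hash)→980, (B,nl_idx)→2250, (C,merge)→2570, (B,merge)→2780, (C,hash)→4080, (C,nl)→10040 …(+1); best=980 via (B,hash)
  {AC}: card=3000; try (A,hash)→2180, (C,merge)→3330, (A,merge)→3460, (C,hash)→4240, (C,nl)→30120, (A,nl)→30250; best=2180 via (A,hash)
  {AD}: card=15000; try (A,hash)→2180, (D,merge)→3330, (A,merge)→3460, (D,hash)→4240, (D,nl)→30120, (A,nl)→30250; best=2180 via (A,hash)
  {ABC}: card=6000; try (A,hash)→3160, (B,hash)→5660, (A,merge)→6940, (B,nl_idx)→26180, (B,merge)→41460, (A,nl)→60980 …(+1); best=3160 via (A,hash)
  {ACD}: card=375000; try (D,hash)→9180, (C,hash)→21180, (D,merge)→43430, (C,merge)→229430, (D,nl)→752180, (C,nl)→3752180; best=9180 via (D,hash)
  {ABCD}: card=750000; try (D,hash)→13160, (D,merge)→89410, (B,hash)→384660, (D,nl)→1503160, (B,nl_idx)→3009180, (B,merge)→7509460 …(+1); best=13160 via (D,hash)

cost=13160; order=C,B,A,D; methods=hash,hash,hash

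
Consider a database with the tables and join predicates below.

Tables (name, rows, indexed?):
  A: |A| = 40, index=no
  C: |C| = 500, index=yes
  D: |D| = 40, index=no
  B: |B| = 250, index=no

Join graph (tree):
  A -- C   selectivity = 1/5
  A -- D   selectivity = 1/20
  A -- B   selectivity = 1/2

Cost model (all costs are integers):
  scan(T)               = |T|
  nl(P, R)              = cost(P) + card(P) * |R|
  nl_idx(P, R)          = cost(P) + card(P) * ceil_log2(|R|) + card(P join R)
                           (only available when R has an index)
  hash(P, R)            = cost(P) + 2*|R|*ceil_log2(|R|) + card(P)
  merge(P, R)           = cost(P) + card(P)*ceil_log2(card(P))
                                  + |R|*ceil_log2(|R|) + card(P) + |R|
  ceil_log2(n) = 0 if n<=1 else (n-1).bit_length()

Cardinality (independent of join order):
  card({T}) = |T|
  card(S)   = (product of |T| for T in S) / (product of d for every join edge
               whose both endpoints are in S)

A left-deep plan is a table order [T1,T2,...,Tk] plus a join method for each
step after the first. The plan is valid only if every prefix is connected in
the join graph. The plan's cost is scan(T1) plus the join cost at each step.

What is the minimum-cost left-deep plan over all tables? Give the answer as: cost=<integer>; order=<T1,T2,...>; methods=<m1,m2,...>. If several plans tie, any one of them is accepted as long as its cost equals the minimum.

Selinger DP (subsets sized 1..n):
  {A}: scan cost=40, card=40
  {C}: scan cost=500, card=500
  {D}: scan cost=40, card=40
  {B}: scan cost=250, card=250
  {AC}: card=4000; try (A,hash)→1480, (C,nl_idx)→4400, (C,merge)→5320, (A,merge)→5780, (C,hash)→9080, (C,nl)→20040 …(+1); best=1480 via (A,hash)
  {AD}: card=80; try (D,hash)→560, (A,hash)→560, (D,merge)→600, (A,merge)→600, (D,nl)→1640, (A,nl)→1640; best=560 via (D,hash)
  {AB}: card=5000; try (A,hash)→980, (B,merge)→2570, (A,merge)→2780, (B,hash)→4080, (B,nl)→10040, (A,nl)→10250; best=980 via (A,hash)
  {ACD}: card=8000; try (D,hash)→5960, (C,merge)→6200, (C,nl_idx)→9280, (C,hash)→9640, (C,nl)→40560, (D,merge)→53760 …(+1); best=5960 via (D,hash)
  {ABC}: card=500000; try (B,hash)→9480, (C,hash)→14980, (B,merge)→55730, (C,merge)→75980, (C,nl_idx)→545980, (B,nl)→1001480 …(+1); best=9480 via (B,hash)
  {ABD}: card=10000; try (B,merge)→3450, (B,hash)→4640, (D,hash)→6460, (B,nl)→20560, (D,merge)→71260, (D,nl)→200980; best=3450 via (B,merge)
  {ABCD}: card=1000000; try (B,hash)→17960, (C,hash)→22450, (B,merge)→120210, (C,merge)→158450, (D,hash)→509960, (C,nl_idx)→1093450 …(+4); best=17960 via (B,hash)

cost=17960; order=C,A,D,B; methods=hash,hash,hash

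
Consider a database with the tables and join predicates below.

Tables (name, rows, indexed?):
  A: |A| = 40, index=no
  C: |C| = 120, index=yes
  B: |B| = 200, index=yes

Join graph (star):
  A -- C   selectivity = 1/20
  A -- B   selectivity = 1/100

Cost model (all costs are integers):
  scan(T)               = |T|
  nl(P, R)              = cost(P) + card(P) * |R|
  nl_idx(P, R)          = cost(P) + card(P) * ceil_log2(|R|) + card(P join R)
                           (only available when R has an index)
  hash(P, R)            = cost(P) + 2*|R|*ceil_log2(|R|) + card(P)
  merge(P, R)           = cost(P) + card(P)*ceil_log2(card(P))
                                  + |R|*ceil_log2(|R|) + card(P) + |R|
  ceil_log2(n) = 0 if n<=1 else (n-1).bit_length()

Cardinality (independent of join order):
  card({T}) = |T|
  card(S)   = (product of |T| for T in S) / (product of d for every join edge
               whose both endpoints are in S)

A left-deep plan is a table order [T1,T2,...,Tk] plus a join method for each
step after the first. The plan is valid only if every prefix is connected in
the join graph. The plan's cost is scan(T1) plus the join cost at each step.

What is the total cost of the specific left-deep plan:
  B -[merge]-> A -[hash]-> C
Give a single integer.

4040

step 1: scan B: cost=200, card=200
step 2: join A via merge
    card(P join A) = 200*40/(100) = 80
    cost = 200 + 200*8 + 40*6 + 200 + 40 = 2280
step 3: join C via hash
    card(P join C) = 80*120/(20) = 480
    cost = 2280 + 2*120*7 + 80 = 4040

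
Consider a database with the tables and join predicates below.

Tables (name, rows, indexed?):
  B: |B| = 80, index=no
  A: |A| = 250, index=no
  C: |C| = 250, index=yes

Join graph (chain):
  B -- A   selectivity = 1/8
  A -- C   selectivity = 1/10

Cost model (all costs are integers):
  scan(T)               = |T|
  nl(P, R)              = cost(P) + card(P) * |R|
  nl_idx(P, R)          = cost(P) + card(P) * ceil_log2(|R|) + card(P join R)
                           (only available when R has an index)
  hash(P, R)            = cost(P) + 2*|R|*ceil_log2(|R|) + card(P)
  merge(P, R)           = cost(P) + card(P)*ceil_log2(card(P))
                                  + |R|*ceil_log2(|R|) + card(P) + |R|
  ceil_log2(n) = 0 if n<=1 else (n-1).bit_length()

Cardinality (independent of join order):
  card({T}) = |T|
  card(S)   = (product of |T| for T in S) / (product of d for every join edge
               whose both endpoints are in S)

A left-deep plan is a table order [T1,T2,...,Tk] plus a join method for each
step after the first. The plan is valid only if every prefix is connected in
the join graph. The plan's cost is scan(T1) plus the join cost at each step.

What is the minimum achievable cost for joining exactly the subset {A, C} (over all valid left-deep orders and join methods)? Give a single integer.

Selinger DP over subsets of {A,C}:
  {A}: scan cost=250, card=250
  {C}: scan cost=250, card=250
  {AC}: card=6250; try (C,hash)→4500, (A,hash)→4500, (C,merge)→4750, (A,merge)→4750, (C,nl_idx)→8500, (C,nl)→62750 …(+1); best=4500 via (C,hash)

4500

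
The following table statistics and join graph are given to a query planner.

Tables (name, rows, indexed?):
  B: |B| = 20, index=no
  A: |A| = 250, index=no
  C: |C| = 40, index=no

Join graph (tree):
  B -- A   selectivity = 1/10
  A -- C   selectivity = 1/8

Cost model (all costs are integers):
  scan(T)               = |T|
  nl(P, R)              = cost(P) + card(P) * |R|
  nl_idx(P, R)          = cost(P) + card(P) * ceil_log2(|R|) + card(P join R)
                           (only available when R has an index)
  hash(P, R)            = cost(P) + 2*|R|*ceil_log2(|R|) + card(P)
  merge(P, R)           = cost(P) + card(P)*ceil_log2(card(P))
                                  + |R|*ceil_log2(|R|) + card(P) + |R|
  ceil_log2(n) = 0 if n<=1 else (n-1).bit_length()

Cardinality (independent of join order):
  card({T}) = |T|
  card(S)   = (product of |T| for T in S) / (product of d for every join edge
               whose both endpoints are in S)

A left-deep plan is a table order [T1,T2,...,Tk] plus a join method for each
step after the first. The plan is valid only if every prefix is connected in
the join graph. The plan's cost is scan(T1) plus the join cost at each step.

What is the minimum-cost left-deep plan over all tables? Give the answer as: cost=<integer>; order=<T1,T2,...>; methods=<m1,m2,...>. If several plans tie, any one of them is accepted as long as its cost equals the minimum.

Selinger DP (subsets sized 1..n):
  {B}: scan cost=20, card=20
  {A}: scan cost=250, card=250
  {C}: scan cost=40, card=40
  {AB}: card=500; try (B,hash)→700, (A,merge)→2390, (B,merge)→2620, (A,hash)→4040, (A,nl)→5020, (B,nl)→5250; best=700 via (B,hash)
  {AC}: card=1250; try (C,hash)→980, (A,merge)→2570, (C,merge)→2780, (A,hash)→4080, (A,nl)→10040, (C,nl)→10250; best=980 via (C,hash)
  {ABC}: card=2500; try (C,hash)→1680, (B,hash)→2430, (C,merge)→5980, (B,merge)→16100, (C,nl)→20700, (B,nl)→25980; best=1680 via (C,hash)

cost=1680; order=A,B,C; methods=hash,hash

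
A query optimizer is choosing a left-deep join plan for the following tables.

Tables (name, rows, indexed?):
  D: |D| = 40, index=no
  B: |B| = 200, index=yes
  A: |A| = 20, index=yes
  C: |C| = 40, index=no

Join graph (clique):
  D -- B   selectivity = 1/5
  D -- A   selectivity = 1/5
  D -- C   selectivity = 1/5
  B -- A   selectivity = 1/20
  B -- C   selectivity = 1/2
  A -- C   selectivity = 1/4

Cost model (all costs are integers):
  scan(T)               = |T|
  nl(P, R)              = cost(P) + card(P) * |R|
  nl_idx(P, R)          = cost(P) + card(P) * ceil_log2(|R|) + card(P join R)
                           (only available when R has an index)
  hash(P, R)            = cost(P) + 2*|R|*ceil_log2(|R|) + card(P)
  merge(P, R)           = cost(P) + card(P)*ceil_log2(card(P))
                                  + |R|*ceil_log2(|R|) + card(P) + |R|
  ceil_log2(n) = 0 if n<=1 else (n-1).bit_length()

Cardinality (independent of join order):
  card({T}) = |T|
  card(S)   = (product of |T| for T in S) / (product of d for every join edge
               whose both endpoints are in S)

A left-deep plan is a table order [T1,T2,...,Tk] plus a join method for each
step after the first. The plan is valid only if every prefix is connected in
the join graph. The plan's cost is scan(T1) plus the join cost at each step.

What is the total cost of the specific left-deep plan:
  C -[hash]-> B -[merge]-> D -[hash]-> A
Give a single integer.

62160

step 1: scan C: cost=40, card=40
step 2: join B via hash
    card(P join B) = 40*200/(2) = 4000
    cost = 40 + 2*200*8 + 40 = 3280
step 3: join D via merge
    card(P join D) = 4000*40/(5*5) = 6400
    cost = 3280 + 4000*12 + 40*6 + 4000 + 40 = 55560
step 4: join A via hash
    card(P join A) = 6400*20/(5*20*4) = 320
    cost = 55560 + 2*20*5 + 6400 = 62160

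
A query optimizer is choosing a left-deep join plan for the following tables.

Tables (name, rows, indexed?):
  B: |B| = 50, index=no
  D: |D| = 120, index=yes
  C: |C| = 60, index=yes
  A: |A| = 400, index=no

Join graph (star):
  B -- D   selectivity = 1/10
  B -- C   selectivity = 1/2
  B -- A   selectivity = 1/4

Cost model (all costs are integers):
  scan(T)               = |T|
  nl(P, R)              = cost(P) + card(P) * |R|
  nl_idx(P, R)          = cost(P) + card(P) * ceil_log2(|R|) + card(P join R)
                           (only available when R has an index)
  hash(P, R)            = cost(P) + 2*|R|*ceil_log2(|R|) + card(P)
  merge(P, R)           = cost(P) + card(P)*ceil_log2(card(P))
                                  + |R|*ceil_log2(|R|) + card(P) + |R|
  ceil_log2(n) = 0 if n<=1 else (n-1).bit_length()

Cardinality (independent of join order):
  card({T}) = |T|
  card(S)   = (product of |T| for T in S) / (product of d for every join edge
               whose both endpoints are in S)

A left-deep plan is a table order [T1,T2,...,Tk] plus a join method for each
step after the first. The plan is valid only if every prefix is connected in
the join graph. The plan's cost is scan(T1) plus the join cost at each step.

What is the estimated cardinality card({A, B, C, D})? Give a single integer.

Tables in S: A(400), B(50), C(60), D(120)
Edges inside S: B-D(d=10), B-C(d=2), B-A(d=4)
numerator = 400 * 50 * 60 * 120 = 144000000
denominator = 10 * 2 * 4 = 80
card(S) = 144000000 / 80 = 1800000

1800000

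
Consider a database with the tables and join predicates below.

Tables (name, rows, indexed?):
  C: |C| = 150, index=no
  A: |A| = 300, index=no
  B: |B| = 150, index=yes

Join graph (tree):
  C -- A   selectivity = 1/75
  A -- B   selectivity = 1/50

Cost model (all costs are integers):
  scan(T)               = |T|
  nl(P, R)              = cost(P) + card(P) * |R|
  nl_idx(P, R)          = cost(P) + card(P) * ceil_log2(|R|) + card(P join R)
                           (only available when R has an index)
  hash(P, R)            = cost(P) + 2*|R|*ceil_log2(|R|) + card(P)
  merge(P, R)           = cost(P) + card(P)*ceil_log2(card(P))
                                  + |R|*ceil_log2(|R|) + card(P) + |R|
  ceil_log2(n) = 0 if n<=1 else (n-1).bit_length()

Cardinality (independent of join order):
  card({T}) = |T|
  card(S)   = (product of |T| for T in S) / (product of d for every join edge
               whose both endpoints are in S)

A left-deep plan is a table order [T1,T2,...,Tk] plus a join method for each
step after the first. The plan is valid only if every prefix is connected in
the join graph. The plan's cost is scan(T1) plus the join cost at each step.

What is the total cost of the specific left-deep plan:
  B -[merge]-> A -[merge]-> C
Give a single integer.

15750

step 1: scan B: cost=150, card=150
step 2: join A via merge
    card(P join A) = 150*300/(50) = 900
    cost = 150 + 150*8 + 300*9 + 150 + 300 = 4500
step 3: join C via merge
    card(P join C) = 900*150/(75) = 1800
    cost = 4500 + 900*10 + 150*8 + 900 + 150 = 15750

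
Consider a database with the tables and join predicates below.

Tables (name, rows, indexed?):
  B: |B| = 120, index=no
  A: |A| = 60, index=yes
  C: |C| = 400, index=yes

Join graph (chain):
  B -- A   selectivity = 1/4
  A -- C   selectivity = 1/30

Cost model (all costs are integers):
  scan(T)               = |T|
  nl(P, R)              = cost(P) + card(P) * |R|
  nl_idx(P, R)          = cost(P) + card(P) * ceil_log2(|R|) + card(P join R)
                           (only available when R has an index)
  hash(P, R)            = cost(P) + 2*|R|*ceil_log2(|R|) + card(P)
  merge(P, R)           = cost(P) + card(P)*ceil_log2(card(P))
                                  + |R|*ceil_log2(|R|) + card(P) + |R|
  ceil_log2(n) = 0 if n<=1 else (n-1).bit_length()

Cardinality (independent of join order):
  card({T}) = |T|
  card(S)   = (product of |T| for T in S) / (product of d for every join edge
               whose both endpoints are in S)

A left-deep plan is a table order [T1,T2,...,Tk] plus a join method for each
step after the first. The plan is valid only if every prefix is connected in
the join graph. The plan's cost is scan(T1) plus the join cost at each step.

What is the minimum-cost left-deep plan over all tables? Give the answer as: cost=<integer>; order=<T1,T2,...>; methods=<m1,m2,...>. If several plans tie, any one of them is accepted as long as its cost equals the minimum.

Selinger DP (subsets sized 1..n):
  {B}: scan cost=120, card=120
  {A}: scan cost=60, card=60
  {C}: scan cost=400, card=400
  {AB}: card=1800; try (A,hash)→960, (B,merge)→1440, (A,merge)→1500, (B,hash)→1800, (A,nl_idx)→2640, (B,nl)→7260 …(+1); best=960 via (A,hash)
  {AC}: card=800; try (C,nl_idx)→1400, (A,hash)→1520, (A,nl_idx)→3600, (C,merge)→4480, (A,merge)→4820, (C,hash)→7320 …(+2); best=1400 via (C,nl_idx)
  {ABC}: card=24000; try (B,hash)→3880, (C,hash)→9960, (B,merge)→11160, (C,merge)→26560, (C,nl_idx)→41160, (B,nl)→97400 …(+1); best=3880 via (B,hash)

cost=3880; order=A,C,B; methods=nl_idx,hash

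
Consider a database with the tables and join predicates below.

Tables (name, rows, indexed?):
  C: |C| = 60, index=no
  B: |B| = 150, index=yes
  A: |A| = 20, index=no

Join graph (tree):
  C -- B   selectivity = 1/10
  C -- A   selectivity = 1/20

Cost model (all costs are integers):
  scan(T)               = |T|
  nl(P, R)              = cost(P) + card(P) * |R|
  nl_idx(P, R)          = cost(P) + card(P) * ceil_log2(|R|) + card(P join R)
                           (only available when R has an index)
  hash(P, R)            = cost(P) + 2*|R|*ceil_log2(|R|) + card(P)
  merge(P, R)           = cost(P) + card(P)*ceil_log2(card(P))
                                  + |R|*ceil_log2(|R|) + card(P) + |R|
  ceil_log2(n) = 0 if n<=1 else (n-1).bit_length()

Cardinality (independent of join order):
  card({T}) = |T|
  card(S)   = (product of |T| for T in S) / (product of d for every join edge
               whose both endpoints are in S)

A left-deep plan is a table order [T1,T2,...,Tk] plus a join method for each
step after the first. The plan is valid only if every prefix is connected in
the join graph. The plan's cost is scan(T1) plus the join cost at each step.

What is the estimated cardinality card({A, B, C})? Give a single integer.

900

Tables in S: A(20), B(150), C(60)
Edges inside S: C-B(d=10), C-A(d=20)
numerator = 20 * 150 * 60 = 180000
denominator = 10 * 20 = 200
card(S) = 180000 / 200 = 900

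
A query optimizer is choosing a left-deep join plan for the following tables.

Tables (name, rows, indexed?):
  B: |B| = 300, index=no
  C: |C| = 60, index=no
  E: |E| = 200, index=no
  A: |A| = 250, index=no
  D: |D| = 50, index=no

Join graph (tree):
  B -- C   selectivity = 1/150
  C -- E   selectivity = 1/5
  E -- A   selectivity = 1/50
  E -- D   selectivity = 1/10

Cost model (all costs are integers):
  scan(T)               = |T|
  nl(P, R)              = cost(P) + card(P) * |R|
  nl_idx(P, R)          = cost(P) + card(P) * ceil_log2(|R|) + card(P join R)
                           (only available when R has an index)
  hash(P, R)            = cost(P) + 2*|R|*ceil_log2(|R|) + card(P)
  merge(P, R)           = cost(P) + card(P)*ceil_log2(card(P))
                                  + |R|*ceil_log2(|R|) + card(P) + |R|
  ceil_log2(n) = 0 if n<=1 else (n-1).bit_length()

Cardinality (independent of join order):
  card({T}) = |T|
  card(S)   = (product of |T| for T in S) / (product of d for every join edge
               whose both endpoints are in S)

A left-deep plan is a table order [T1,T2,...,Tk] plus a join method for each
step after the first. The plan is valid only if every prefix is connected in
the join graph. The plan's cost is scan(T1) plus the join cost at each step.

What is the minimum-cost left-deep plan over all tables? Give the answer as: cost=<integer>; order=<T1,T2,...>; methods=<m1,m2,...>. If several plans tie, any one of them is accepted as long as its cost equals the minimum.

Selinger DP (subsets sized 1..n):
  {B}: scan cost=300, card=300
  {C}: scan cost=60, card=60
  {E}: scan cost=200, card=200
  {A}: scan cost=250, card=250
  {D}: scan cost=50, card=50
  {BC}: card=120; try (C,hash)→1320, (B,merge)→3480, (C,merge)→3720, (B,hash)→5520, (B,nl)→18060, (C,nl)→18300; best=1320 via (C,hash)
  {CE}: card=2400; try (C,hash)→1120, (E,merge)→2280, (C,merge)→2420, (E,hash)→3320, (E,nl)→12060, (C,nl)→12200; best=1120 via (C,hash)
  {AE}: card=1000; try (E,hash)→3700, (A,merge)→4250, (E,merge)→4300, (A,hash)→4400, (A,nl)→50200, (E,nl)→50250; best=3700 via (E,hash)
  {DE}: card=1000; try (D,hash)→1000, (E,merge)→2200, (D,merge)→2350, (E,hash)→3300, (E,nl)→10050, (D,nl)→10200; best=1000 via (D,hash)
  {BCE}: card=4800; try (E,merge)→4080, (E,hash)→4640, (B,hash)→8920, (E,nl)→25320, (B,merge)→35320, (B,nl)→721120; best=4080 via (E,merge)
  {ACE}: card=12000; try (C,hash)→5420, (A,hash)→7520, (C,merge)→15120, (A,merge)→34570, (C,nl)→63700, (A,nl)→601120; best=5420 via (C,hash)
  {CDE}: card=12000; try (C,hash)→2720, (D,hash)→4120, (C,merge)→12420, (D,merge)→32670, (C,nl)→61000, (D,nl)→121120; best=2720 via (C,hash)
  {ADE}: card=5000; try (D,hash)→5300, (A,hash)→6000, (A,merge)→14250, (D,merge)→15050, (D,nl)→53700, (A,nl)→251000; best=5300 via (D,hash)
  {ABCE}: card=24000; try (A,hash)→12880, (B,hash)→22820, (A,merge)→73530, (B,merge)→188420, (A,nl)→1204080, (B,nl)→3605420; best=12880 via (A,hash)
  {BCDE}: card=24000; try (D,hash)→9480, (B,hash)→20120, (D,merge)→71630, (B,merge)→185720, (D,nl)→244080, (B,nl)→3602720; best=9480 via (D,hash)
  {ACDE}: card=60000; try (C,hash)→11020, (D,hash)→18020, (A,hash)→18720, (C,merge)→75720, (A,merge)→184970, (D,merge)→185770 …(+3); best=11020 via (C,hash)
  {ABCDE}: card=120000; try (D,hash)→37480, (A,hash)→37480, (B,hash)→76420, (A,merge)→395730, (D,merge)→397230, (B,merge)→1034020 …(+3); best=37480 via (D,hash)

cost=37480; order=B,C,E,A,D; methods=hash,merge,hash,hash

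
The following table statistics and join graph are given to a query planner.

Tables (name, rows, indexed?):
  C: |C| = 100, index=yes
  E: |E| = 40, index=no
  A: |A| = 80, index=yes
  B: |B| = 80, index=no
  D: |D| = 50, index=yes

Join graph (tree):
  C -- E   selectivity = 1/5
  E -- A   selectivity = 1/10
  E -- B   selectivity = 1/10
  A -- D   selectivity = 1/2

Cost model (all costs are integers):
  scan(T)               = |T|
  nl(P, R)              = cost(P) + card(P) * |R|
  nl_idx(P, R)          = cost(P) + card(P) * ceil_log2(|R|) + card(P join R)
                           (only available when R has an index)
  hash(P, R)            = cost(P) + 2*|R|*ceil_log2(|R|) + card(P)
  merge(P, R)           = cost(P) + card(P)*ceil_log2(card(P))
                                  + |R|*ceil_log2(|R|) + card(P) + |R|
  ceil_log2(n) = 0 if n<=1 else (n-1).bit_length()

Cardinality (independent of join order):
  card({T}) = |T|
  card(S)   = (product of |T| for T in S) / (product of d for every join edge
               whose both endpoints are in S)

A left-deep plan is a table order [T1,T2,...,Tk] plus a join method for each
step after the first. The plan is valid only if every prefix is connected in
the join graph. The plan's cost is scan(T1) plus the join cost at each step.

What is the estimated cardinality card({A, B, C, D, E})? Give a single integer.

1280000

Tables in S: A(80), B(80), C(100), D(50), E(40)
Edges inside S: C-E(d=5), E-A(d=10), E-B(d=10), A-D(d=2)
numerator = 80 * 80 * 100 * 50 * 40 = 1280000000
denominator = 5 * 10 * 10 * 2 = 1000
card(S) = 1280000000 / 1000 = 1280000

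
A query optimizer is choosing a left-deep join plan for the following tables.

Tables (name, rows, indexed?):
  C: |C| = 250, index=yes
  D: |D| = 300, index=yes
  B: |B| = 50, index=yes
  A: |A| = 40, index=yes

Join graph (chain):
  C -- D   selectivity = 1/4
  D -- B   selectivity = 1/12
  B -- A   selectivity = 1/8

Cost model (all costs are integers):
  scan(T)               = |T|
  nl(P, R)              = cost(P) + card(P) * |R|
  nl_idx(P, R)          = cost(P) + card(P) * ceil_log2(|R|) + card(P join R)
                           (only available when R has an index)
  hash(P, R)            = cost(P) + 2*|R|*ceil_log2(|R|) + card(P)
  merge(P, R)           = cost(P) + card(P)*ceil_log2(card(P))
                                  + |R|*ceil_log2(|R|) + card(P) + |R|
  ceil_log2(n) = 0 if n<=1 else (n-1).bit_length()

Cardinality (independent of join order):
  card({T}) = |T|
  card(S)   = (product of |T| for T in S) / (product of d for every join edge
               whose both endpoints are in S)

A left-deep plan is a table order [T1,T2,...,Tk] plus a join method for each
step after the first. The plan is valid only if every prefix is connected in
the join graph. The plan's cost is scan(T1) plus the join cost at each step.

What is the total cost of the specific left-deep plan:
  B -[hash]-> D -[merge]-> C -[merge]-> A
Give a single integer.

1429280

step 1: scan B: cost=50, card=50
step 2: join D via hash
    card(P join D) = 50*300/(12) = 1250
    cost = 50 + 2*300*9 + 50 = 5500
step 3: join C via merge
    card(P join C) = 1250*250/(4) = 78125
    cost = 5500 + 1250*11 + 250*8 + 1250 + 250 = 22750
step 4: join A via merge
    card(P join A) = 78125*40/(8) = 390625
    cost = 22750 + 78125*17 + 40*6 + 78125 + 40 = 1429280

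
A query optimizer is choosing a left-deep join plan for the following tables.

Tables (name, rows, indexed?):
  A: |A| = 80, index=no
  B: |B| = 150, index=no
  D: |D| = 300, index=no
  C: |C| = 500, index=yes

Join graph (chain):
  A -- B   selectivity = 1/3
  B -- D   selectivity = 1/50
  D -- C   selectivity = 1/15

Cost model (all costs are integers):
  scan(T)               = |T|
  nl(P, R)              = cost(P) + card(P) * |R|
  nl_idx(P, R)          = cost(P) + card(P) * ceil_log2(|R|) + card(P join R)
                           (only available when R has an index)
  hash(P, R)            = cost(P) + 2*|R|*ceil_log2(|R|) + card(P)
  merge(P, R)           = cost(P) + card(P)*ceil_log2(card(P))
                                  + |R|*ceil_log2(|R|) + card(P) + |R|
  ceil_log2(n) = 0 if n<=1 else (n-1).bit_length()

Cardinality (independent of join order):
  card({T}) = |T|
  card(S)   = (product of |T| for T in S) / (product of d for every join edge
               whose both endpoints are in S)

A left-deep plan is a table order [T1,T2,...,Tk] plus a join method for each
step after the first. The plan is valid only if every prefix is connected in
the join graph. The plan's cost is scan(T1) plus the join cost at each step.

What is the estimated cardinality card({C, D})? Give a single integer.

Tables in S: C(500), D(300)
Edges inside S: D-C(d=15)
numerator = 500 * 300 = 150000
denominator = 15 = 15
card(S) = 150000 / 15 = 10000

10000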